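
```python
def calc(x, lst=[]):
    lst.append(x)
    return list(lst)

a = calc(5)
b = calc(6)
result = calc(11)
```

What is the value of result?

Step 1: Default list is shared. list() creates copies for return values.
Step 2: Internal list grows: [5] -> [5, 6] -> [5, 6, 11].
Step 3: result = [5, 6, 11]

The answer is [5, 6, 11].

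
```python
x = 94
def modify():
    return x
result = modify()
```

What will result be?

Step 1: x = 94 is defined in the global scope.
Step 2: modify() looks up x. No local x exists, so Python checks the global scope via LEGB rule and finds x = 94.
Step 3: result = 94

The answer is 94.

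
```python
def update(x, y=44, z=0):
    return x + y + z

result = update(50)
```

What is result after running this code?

Step 1: update(50) uses defaults y = 44, z = 0.
Step 2: Returns 50 + 44 + 0 = 94.
Step 3: result = 94

The answer is 94.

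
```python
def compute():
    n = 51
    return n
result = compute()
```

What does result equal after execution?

Step 1: compute() defines n = 51 in its local scope.
Step 2: return n finds the local variable n = 51.
Step 3: result = 51

The answer is 51.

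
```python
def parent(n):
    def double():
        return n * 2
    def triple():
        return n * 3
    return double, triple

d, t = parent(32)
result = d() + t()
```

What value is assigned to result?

Step 1: Both closures capture the same n = 32.
Step 2: d() = 32 * 2 = 64, t() = 32 * 3 = 96.
Step 3: result = 64 + 96 = 160

The answer is 160.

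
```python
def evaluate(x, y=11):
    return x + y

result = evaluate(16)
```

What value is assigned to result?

Step 1: evaluate(16) uses default y = 11.
Step 2: Returns 16 + 11 = 27.
Step 3: result = 27

The answer is 27.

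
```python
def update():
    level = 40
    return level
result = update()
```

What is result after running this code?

Step 1: update() defines level = 40 in its local scope.
Step 2: return level finds the local variable level = 40.
Step 3: result = 40

The answer is 40.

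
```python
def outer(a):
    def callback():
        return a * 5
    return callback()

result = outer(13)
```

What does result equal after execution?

Step 1: outer(13) binds parameter a = 13.
Step 2: callback() accesses a = 13 from enclosing scope.
Step 3: result = 13 * 5 = 65

The answer is 65.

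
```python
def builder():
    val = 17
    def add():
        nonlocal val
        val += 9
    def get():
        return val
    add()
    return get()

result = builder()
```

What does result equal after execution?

Step 1: val = 17. add() modifies it via nonlocal, get() reads it.
Step 2: add() makes val = 17 + 9 = 26.
Step 3: get() returns 26. result = 26

The answer is 26.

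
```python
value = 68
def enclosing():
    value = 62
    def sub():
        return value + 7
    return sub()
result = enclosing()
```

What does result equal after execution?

Step 1: enclosing() shadows global value with value = 62.
Step 2: sub() finds value = 62 in enclosing scope, computes 62 + 7 = 69.
Step 3: result = 69

The answer is 69.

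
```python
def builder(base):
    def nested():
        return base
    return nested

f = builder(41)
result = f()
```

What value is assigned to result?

Step 1: builder(41) creates closure capturing base = 41.
Step 2: f() returns the captured base = 41.
Step 3: result = 41

The answer is 41.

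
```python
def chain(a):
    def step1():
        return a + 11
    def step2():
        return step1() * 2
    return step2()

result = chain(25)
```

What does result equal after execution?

Step 1: chain(25) captures a = 25.
Step 2: step2() calls step1() which returns 25 + 11 = 36.
Step 3: step2() returns 36 * 2 = 72

The answer is 72.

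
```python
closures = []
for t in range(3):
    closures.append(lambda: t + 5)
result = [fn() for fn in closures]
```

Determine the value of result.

Step 1: All lambdas capture t by reference. After the loop, t = 2.
Step 2: Each call returns 2 + 5 = 7.
Step 3: result = [7, 7, 7]

The answer is [7, 7, 7].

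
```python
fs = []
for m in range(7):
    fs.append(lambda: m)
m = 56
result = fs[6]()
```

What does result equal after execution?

Step 1: Lambdas capture the variable m by reference, not by value.
Step 2: After the loop, m is reassigned to 56.
Step 3: fs[6]() looks up the current m = 56. result = 56

The answer is 56.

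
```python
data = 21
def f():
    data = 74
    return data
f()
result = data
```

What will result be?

Step 1: Global data = 21.
Step 2: f() creates local data = 74 (shadow, not modification).
Step 3: After f() returns, global data is unchanged. result = 21

The answer is 21.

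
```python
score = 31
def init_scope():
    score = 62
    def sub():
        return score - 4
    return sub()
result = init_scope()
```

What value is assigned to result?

Step 1: init_scope() shadows global score with score = 62.
Step 2: sub() finds score = 62 in enclosing scope, computes 62 - 4 = 58.
Step 3: result = 58

The answer is 58.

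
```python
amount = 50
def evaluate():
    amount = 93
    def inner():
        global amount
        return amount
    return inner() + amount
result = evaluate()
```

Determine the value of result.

Step 1: Global amount = 50. evaluate() shadows with local amount = 93.
Step 2: inner() uses global keyword, so inner() returns global amount = 50.
Step 3: evaluate() returns 50 + 93 = 143

The answer is 143.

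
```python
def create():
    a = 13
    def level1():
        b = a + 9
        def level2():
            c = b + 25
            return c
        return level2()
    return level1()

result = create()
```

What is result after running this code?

Step 1: a = 13. b = a + 9 = 22.
Step 2: c = b + 25 = 22 + 25 = 47.
Step 3: result = 47

The answer is 47.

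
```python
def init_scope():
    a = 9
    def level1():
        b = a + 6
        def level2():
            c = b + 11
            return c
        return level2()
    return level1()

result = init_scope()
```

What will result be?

Step 1: a = 9. b = a + 6 = 15.
Step 2: c = b + 11 = 15 + 11 = 26.
Step 3: result = 26

The answer is 26.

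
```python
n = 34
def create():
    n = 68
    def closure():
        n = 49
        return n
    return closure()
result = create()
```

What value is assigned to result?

Step 1: Three scopes define n: global (34), create (68), closure (49).
Step 2: closure() has its own local n = 49, which shadows both enclosing and global.
Step 3: result = 49 (local wins in LEGB)

The answer is 49.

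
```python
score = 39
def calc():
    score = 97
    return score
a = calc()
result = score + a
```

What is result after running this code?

Step 1: Global score = 39. calc() returns local score = 97.
Step 2: a = 97. Global score still = 39.
Step 3: result = 39 + 97 = 136

The answer is 136.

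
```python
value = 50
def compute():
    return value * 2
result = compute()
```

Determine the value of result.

Step 1: value = 50 is defined globally.
Step 2: compute() looks up value from global scope = 50, then computes 50 * 2 = 100.
Step 3: result = 100

The answer is 100.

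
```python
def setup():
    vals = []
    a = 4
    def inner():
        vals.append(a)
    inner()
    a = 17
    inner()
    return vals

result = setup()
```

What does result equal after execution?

Step 1: a = 4. inner() appends current a to vals.
Step 2: First inner(): appends 4. Then a = 17.
Step 3: Second inner(): appends 17 (closure sees updated a). result = [4, 17]

The answer is [4, 17].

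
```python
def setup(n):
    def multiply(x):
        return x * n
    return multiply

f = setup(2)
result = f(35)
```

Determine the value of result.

Step 1: setup(2) returns multiply closure with n = 2.
Step 2: f(35) computes 35 * 2 = 70.
Step 3: result = 70

The answer is 70.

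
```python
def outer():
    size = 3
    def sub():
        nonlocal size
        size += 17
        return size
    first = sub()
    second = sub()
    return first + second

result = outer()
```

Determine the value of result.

Step 1: size starts at 3.
Step 2: First call: size = 3 + 17 = 20, returns 20.
Step 3: Second call: size = 20 + 17 = 37, returns 37.
Step 4: result = 20 + 37 = 57

The answer is 57.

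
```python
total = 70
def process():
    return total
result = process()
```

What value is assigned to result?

Step 1: total = 70 is defined in the global scope.
Step 2: process() looks up total. No local total exists, so Python checks the global scope via LEGB rule and finds total = 70.
Step 3: result = 70

The answer is 70.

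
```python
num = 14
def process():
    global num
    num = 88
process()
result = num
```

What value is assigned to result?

Step 1: num = 14 globally.
Step 2: process() declares global num and sets it to 88.
Step 3: After process(), global num = 88. result = 88

The answer is 88.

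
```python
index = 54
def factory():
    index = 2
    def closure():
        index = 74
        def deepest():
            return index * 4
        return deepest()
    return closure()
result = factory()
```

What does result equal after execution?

Step 1: deepest() looks up index through LEGB: not local, finds index = 74 in enclosing closure().
Step 2: Returns 74 * 4 = 296.
Step 3: result = 296

The answer is 296.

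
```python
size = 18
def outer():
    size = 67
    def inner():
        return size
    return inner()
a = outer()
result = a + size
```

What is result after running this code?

Step 1: outer() has local size = 67. inner() reads from enclosing.
Step 2: outer() returns 67. Global size = 18 unchanged.
Step 3: result = 67 + 18 = 85

The answer is 85.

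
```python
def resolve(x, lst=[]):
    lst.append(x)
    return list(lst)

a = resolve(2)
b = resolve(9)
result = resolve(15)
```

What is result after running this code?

Step 1: Default list is shared. list() creates copies for return values.
Step 2: Internal list grows: [2] -> [2, 9] -> [2, 9, 15].
Step 3: result = [2, 9, 15]

The answer is [2, 9, 15].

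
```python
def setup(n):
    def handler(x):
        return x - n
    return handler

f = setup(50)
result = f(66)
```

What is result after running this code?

Step 1: setup(50) creates a closure capturing n = 50.
Step 2: f(66) computes 66 - 50 = 16.
Step 3: result = 16

The answer is 16.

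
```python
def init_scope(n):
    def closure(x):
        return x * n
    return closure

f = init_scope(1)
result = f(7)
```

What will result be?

Step 1: init_scope(1) creates a closure capturing n = 1.
Step 2: f(7) computes 7 * 1 = 7.
Step 3: result = 7

The answer is 7.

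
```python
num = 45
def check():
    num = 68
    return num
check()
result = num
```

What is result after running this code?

Step 1: Global num = 45.
Step 2: check() creates local num = 68 (shadow, not modification).
Step 3: After check() returns, global num is unchanged. result = 45

The answer is 45.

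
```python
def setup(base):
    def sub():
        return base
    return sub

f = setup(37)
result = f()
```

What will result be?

Step 1: setup(37) creates closure capturing base = 37.
Step 2: f() returns the captured base = 37.
Step 3: result = 37

The answer is 37.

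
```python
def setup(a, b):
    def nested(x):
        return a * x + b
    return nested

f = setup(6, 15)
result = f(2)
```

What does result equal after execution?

Step 1: setup(6, 15) captures a = 6, b = 15.
Step 2: f(2) computes 6 * 2 + 15 = 27.
Step 3: result = 27

The answer is 27.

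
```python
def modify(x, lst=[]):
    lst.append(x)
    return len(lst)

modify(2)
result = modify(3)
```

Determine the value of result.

Step 1: Mutable default list persists between calls.
Step 2: First call: lst = [2], len = 1. Second call: lst = [2, 3], len = 2.
Step 3: result = 2

The answer is 2.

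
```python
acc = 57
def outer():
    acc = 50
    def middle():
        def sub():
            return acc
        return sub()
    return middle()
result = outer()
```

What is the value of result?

Step 1: outer() defines acc = 50. middle() and sub() have no local acc.
Step 2: sub() checks local (none), enclosing middle() (none), enclosing outer() and finds acc = 50.
Step 3: result = 50

The answer is 50.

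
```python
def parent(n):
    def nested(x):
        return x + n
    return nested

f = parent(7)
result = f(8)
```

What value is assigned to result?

Step 1: parent(7) creates a closure that captures n = 7.
Step 2: f(8) calls the closure with x = 8, returning 8 + 7 = 15.
Step 3: result = 15

The answer is 15.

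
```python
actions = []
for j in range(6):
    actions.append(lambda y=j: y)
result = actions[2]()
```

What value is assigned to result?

Step 1: Default argument y=j captures j's value at each iteration.
Step 2: actions[2] captured y = 2 when j was 2.
Step 3: result = 2

The answer is 2.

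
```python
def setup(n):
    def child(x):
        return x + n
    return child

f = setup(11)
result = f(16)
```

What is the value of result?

Step 1: setup(11) creates a closure that captures n = 11.
Step 2: f(16) calls the closure with x = 16, returning 16 + 11 = 27.
Step 3: result = 27

The answer is 27.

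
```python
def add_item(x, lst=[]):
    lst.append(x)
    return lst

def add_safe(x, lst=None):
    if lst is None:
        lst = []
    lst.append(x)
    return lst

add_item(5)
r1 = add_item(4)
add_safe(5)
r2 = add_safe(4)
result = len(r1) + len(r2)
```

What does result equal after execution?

Step 1: add_item shares mutable default: after 2 calls, lst = [5, 4], len = 2.
Step 2: add_safe creates fresh list each time: r2 = [4], len = 1.
Step 3: result = 2 + 1 = 3

The answer is 3.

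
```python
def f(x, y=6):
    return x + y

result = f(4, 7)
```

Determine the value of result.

Step 1: f(4, 7) overrides default y with 7.
Step 2: Returns 4 + 7 = 11.
Step 3: result = 11

The answer is 11.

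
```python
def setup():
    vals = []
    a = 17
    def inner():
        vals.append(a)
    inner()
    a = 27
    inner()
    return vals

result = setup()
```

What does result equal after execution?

Step 1: a = 17. inner() appends current a to vals.
Step 2: First inner(): appends 17. Then a = 27.
Step 3: Second inner(): appends 27 (closure sees updated a). result = [17, 27]

The answer is [17, 27].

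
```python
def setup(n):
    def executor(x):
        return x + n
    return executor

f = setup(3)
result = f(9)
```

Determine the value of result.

Step 1: setup(3) creates a closure that captures n = 3.
Step 2: f(9) calls the closure with x = 9, returning 9 + 3 = 12.
Step 3: result = 12

The answer is 12.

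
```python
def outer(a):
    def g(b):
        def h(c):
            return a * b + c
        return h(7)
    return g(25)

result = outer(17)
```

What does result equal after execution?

Step 1: a = 17, b = 25, c = 7.
Step 2: h() computes a * b + c = 17 * 25 + 7 = 432.
Step 3: result = 432

The answer is 432.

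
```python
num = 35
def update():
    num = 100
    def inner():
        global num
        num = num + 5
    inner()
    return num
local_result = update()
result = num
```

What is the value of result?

Step 1: Global num = 35. update() creates local num = 100.
Step 2: inner() declares global num and adds 5: global num = 35 + 5 = 40.
Step 3: update() returns its local num = 100 (unaffected by inner).
Step 4: result = global num = 40

The answer is 40.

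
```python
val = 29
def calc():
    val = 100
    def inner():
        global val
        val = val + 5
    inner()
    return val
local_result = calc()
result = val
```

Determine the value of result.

Step 1: Global val = 29. calc() creates local val = 100.
Step 2: inner() declares global val and adds 5: global val = 29 + 5 = 34.
Step 3: calc() returns its local val = 100 (unaffected by inner).
Step 4: result = global val = 34

The answer is 34.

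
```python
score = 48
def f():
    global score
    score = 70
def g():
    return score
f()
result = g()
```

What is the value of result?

Step 1: score = 48.
Step 2: f() sets global score = 70.
Step 3: g() reads global score = 70. result = 70

The answer is 70.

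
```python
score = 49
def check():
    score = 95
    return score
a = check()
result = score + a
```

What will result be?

Step 1: Global score = 49. check() returns local score = 95.
Step 2: a = 95. Global score still = 49.
Step 3: result = 49 + 95 = 144

The answer is 144.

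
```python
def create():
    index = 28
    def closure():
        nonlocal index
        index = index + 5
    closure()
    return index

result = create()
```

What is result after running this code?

Step 1: create() sets index = 28.
Step 2: closure() uses nonlocal to modify index in create's scope: index = 28 + 5 = 33.
Step 3: create() returns the modified index = 33

The answer is 33.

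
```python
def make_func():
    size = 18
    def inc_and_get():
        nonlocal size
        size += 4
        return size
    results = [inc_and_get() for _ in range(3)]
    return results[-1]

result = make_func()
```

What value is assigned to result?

Step 1: size = 18.
Step 2: Three calls to inc_and_get(), each adding 4.
Step 3: Last value = 18 + 4 * 3 = 30

The answer is 30.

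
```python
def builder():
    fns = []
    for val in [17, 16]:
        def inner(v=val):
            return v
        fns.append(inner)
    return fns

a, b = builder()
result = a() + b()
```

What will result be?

Step 1: Default argument v=val captures val at each iteration.
Step 2: a() returns 17 (captured at first iteration), b() returns 16 (captured at second).
Step 3: result = 17 + 16 = 33

The answer is 33.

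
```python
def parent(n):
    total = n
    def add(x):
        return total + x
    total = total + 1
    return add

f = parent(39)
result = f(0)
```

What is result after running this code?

Step 1: parent(39) sets total = 39, then total = 39 + 1 = 40.
Step 2: Closures capture by reference, so add sees total = 40.
Step 3: f(0) returns 40 + 0 = 40

The answer is 40.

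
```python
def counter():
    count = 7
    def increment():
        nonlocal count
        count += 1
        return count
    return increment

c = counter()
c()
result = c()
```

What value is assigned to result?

Step 1: counter() creates closure with count = 7.
Step 2: Each c() call increments count via nonlocal. After 2 calls: 7 + 2 = 9.
Step 3: result = 9

The answer is 9.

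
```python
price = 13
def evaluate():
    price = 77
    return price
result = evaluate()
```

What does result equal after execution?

Step 1: Global price = 13.
Step 2: evaluate() creates local price = 77, shadowing the global.
Step 3: Returns local price = 77. result = 77

The answer is 77.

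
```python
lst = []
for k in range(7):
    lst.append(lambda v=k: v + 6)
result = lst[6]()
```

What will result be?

Step 1: Default argument v=k captures k's value at definition time.
Step 2: lst[6] was defined when k = 6, so v defaults to 6.
Step 3: result = 6 + 6 = 12 (default arg fixes the late binding issue)

The answer is 12.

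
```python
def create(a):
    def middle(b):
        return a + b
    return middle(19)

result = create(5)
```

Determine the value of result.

Step 1: create(5) passes a = 5.
Step 2: middle(19) has b = 19, reads a = 5 from enclosing.
Step 3: result = 5 + 19 = 24

The answer is 24.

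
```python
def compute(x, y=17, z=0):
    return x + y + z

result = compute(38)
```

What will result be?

Step 1: compute(38) uses defaults y = 17, z = 0.
Step 2: Returns 38 + 17 + 0 = 55.
Step 3: result = 55

The answer is 55.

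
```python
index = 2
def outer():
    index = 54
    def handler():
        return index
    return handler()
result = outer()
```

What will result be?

Step 1: index = 2 globally, but outer() defines index = 54 locally.
Step 2: handler() looks up index. Not in local scope, so checks enclosing scope (outer) and finds index = 54.
Step 3: result = 54

The answer is 54.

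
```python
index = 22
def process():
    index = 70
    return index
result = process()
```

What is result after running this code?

Step 1: Global index = 22.
Step 2: process() creates local index = 70, shadowing the global.
Step 3: Returns local index = 70. result = 70

The answer is 70.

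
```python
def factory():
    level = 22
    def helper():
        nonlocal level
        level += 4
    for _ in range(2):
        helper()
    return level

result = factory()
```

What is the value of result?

Step 1: level = 22.
Step 2: helper() is called 2 times in a loop, each adding 4 via nonlocal.
Step 3: level = 22 + 4 * 2 = 30

The answer is 30.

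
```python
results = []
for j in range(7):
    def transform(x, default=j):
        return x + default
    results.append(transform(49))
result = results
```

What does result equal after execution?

Step 1: Default argument default=j is evaluated at function definition time.
Step 2: Each iteration creates transform with default = current j value.
Step 3: transform(49) returns 49 + default. results = [49, 50, 51, 52, 53, 54, 55]

The answer is [49, 50, 51, 52, 53, 54, 55].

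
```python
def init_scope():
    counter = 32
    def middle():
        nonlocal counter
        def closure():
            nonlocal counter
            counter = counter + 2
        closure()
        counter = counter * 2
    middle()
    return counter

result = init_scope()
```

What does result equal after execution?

Step 1: counter = 32.
Step 2: closure() adds 2: counter = 32 + 2 = 34.
Step 3: middle() doubles: counter = 34 * 2 = 68.
Step 4: result = 68

The answer is 68.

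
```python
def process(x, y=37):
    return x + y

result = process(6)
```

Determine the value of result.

Step 1: process(6) uses default y = 37.
Step 2: Returns 6 + 37 = 43.
Step 3: result = 43

The answer is 43.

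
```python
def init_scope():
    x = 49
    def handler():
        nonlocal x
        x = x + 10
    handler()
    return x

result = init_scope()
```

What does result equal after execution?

Step 1: init_scope() sets x = 49.
Step 2: handler() uses nonlocal to modify x in init_scope's scope: x = 49 + 10 = 59.
Step 3: init_scope() returns the modified x = 59

The answer is 59.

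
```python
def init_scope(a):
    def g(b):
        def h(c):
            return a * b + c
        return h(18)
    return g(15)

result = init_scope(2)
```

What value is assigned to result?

Step 1: a = 2, b = 15, c = 18.
Step 2: h() computes a * b + c = 2 * 15 + 18 = 48.
Step 3: result = 48

The answer is 48.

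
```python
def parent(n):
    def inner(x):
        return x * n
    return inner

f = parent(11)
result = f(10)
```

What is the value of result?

Step 1: parent(11) creates a closure capturing n = 11.
Step 2: f(10) computes 10 * 11 = 110.
Step 3: result = 110

The answer is 110.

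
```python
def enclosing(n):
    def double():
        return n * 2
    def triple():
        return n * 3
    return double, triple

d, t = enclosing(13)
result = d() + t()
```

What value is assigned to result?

Step 1: Both closures capture the same n = 13.
Step 2: d() = 13 * 2 = 26, t() = 13 * 3 = 39.
Step 3: result = 26 + 39 = 65

The answer is 65.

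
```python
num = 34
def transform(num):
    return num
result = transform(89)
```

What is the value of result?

Step 1: Global num = 34.
Step 2: transform(89) takes parameter num = 89, which shadows the global.
Step 3: result = 89

The answer is 89.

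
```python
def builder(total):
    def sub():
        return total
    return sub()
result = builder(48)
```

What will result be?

Step 1: builder(48) binds parameter total = 48.
Step 2: sub() looks up total in enclosing scope and finds the parameter total = 48.
Step 3: result = 48

The answer is 48.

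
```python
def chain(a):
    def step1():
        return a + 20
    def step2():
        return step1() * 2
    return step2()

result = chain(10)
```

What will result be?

Step 1: chain(10) captures a = 10.
Step 2: step2() calls step1() which returns 10 + 20 = 30.
Step 3: step2() returns 30 * 2 = 60

The answer is 60.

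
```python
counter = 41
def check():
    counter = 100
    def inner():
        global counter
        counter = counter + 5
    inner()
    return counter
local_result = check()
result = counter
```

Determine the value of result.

Step 1: Global counter = 41. check() creates local counter = 100.
Step 2: inner() declares global counter and adds 5: global counter = 41 + 5 = 46.
Step 3: check() returns its local counter = 100 (unaffected by inner).
Step 4: result = global counter = 46

The answer is 46.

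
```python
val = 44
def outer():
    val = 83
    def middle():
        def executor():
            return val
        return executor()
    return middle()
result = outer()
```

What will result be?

Step 1: outer() defines val = 83. middle() and executor() have no local val.
Step 2: executor() checks local (none), enclosing middle() (none), enclosing outer() and finds val = 83.
Step 3: result = 83

The answer is 83.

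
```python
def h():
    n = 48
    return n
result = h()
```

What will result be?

Step 1: h() defines n = 48 in its local scope.
Step 2: return n finds the local variable n = 48.
Step 3: result = 48

The answer is 48.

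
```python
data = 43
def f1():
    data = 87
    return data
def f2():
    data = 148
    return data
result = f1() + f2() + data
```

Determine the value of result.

Step 1: Each function shadows global data with its own local.
Step 2: f1() returns 87, f2() returns 148.
Step 3: Global data = 43 is unchanged. result = 87 + 148 + 43 = 278

The answer is 278.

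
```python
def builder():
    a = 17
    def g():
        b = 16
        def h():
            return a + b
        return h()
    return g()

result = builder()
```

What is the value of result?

Step 1: builder() defines a = 17. g() defines b = 16.
Step 2: h() accesses both from enclosing scopes: a = 17, b = 16.
Step 3: result = 17 + 16 = 33

The answer is 33.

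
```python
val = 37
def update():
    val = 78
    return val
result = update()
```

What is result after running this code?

Step 1: Global val = 37.
Step 2: update() creates local val = 78, shadowing the global.
Step 3: Returns local val = 78. result = 78

The answer is 78.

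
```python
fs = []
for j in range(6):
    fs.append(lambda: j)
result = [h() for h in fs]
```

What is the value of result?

Step 1: All 6 lambdas share the same variable j.
Step 2: After the loop, j = 5.
Step 3: Each call returns 5. result = [5, 5, 5, 5, 5, 5]

The answer is [5, 5, 5, 5, 5, 5].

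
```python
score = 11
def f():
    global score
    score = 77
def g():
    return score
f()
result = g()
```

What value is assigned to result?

Step 1: score = 11.
Step 2: f() sets global score = 77.
Step 3: g() reads global score = 77. result = 77

The answer is 77.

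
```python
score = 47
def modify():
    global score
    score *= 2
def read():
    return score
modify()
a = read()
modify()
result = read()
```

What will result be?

Step 1: score = 47.
Step 2: First modify(): score = 47 * 2 = 94.
Step 3: Second modify(): score = 94 * 2 = 188.
Step 4: read() returns 188

The answer is 188.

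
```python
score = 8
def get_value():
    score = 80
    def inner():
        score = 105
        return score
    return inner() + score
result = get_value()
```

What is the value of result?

Step 1: get_value() has local score = 80. inner() has local score = 105.
Step 2: inner() returns its local score = 105.
Step 3: get_value() returns 105 + its own score (80) = 185

The answer is 185.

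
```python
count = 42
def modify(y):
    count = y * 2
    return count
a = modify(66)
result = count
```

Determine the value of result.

Step 1: Global count = 42.
Step 2: modify(66) creates local count = 66 * 2 = 132.
Step 3: Global count unchanged because no global keyword. result = 42

The answer is 42.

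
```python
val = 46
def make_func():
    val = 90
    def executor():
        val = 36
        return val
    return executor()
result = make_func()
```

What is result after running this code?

Step 1: Three scopes define val: global (46), make_func (90), executor (36).
Step 2: executor() has its own local val = 36, which shadows both enclosing and global.
Step 3: result = 36 (local wins in LEGB)

The answer is 36.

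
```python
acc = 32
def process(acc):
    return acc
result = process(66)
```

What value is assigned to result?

Step 1: Global acc = 32.
Step 2: process(66) takes parameter acc = 66, which shadows the global.
Step 3: result = 66

The answer is 66.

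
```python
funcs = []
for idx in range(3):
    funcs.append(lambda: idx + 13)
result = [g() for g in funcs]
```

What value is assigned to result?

Step 1: All lambdas capture idx by reference. After the loop, idx = 2.
Step 2: Each call returns 2 + 13 = 15.
Step 3: result = [15, 15, 15]

The answer is [15, 15, 15].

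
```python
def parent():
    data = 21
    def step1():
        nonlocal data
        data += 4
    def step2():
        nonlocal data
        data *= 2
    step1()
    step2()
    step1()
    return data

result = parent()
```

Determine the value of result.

Step 1: data = 21.
Step 2: step1(): data = 21 + 4 = 25.
Step 3: step2(): data = 25 * 2 = 50.
Step 4: step1(): data = 50 + 4 = 54. result = 54

The answer is 54.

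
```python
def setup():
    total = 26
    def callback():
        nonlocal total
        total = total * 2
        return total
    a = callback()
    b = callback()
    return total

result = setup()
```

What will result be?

Step 1: total starts at 26.
Step 2: First callback(): total = 26 * 2 = 52.
Step 3: Second callback(): total = 52 * 2 = 104.
Step 4: result = 104

The answer is 104.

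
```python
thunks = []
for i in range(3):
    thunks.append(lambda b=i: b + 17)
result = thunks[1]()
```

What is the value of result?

Step 1: Default argument b=i captures i's value at definition time.
Step 2: thunks[1] was defined when i = 1, so b defaults to 1.
Step 3: result = 1 + 17 = 18 (default arg fixes the late binding issue)

The answer is 18.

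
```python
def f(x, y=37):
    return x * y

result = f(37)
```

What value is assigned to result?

Step 1: f(37) uses default y = 37.
Step 2: Returns 37 * 37 = 1369.
Step 3: result = 1369

The answer is 1369.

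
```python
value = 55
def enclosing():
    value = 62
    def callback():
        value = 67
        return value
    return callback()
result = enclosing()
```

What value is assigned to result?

Step 1: Three scopes define value: global (55), enclosing (62), callback (67).
Step 2: callback() has its own local value = 67, which shadows both enclosing and global.
Step 3: result = 67 (local wins in LEGB)

The answer is 67.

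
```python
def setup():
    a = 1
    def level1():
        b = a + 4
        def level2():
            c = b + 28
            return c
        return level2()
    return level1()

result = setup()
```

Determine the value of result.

Step 1: a = 1. b = a + 4 = 5.
Step 2: c = b + 28 = 5 + 28 = 33.
Step 3: result = 33

The answer is 33.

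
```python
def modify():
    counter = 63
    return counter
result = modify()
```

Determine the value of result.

Step 1: modify() defines counter = 63 in its local scope.
Step 2: return counter finds the local variable counter = 63.
Step 3: result = 63

The answer is 63.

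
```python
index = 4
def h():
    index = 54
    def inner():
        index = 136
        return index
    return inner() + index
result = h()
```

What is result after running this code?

Step 1: h() has local index = 54. inner() has local index = 136.
Step 2: inner() returns its local index = 136.
Step 3: h() returns 136 + its own index (54) = 190

The answer is 190.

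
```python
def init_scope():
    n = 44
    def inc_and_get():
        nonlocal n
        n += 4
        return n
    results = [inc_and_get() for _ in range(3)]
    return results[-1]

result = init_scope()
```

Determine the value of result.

Step 1: n = 44.
Step 2: Three calls to inc_and_get(), each adding 4.
Step 3: Last value = 44 + 4 * 3 = 56

The answer is 56.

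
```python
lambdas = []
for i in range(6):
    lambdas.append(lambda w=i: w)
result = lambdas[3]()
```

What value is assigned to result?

Step 1: Default argument w=i captures i's value at each iteration.
Step 2: lambdas[3] captured w = 3 when i was 3.
Step 3: result = 3

The answer is 3.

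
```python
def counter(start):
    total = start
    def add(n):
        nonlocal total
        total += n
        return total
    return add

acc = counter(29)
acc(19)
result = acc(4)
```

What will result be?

Step 1: counter(29) creates closure with total = 29.
Step 2: First acc(19): total = 29 + 19 = 48.
Step 3: Second acc(4): total = 48 + 4 = 52. result = 52

The answer is 52.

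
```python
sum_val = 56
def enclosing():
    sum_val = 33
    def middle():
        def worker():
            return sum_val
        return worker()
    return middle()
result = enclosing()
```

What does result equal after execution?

Step 1: enclosing() defines sum_val = 33. middle() and worker() have no local sum_val.
Step 2: worker() checks local (none), enclosing middle() (none), enclosing enclosing() and finds sum_val = 33.
Step 3: result = 33

The answer is 33.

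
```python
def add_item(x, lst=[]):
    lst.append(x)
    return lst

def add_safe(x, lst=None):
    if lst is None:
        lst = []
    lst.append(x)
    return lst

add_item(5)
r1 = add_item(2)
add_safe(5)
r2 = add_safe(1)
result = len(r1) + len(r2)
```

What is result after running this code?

Step 1: add_item shares mutable default: after 2 calls, lst = [5, 2], len = 2.
Step 2: add_safe creates fresh list each time: r2 = [1], len = 1.
Step 3: result = 2 + 1 = 3

The answer is 3.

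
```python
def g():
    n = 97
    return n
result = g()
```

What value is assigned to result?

Step 1: g() defines n = 97 in its local scope.
Step 2: return n finds the local variable n = 97.
Step 3: result = 97

The answer is 97.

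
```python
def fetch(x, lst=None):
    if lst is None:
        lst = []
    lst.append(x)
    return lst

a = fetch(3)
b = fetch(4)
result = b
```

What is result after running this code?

Step 1: None default with guard creates a NEW list each call.
Step 2: a = [3] (fresh list). b = [4] (another fresh list).
Step 3: result = [4] (this is the fix for mutable default)

The answer is [4].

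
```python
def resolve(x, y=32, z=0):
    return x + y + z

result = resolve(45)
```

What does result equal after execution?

Step 1: resolve(45) uses defaults y = 32, z = 0.
Step 2: Returns 45 + 32 + 0 = 77.
Step 3: result = 77

The answer is 77.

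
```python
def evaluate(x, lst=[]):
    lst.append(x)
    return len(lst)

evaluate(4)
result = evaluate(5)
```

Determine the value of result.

Step 1: Mutable default list persists between calls.
Step 2: First call: lst = [4], len = 1. Second call: lst = [4, 5], len = 2.
Step 3: result = 2

The answer is 2.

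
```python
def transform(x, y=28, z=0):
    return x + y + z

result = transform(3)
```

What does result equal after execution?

Step 1: transform(3) uses defaults y = 28, z = 0.
Step 2: Returns 3 + 28 + 0 = 31.
Step 3: result = 31

The answer is 31.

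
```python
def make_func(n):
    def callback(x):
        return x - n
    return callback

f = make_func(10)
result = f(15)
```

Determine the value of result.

Step 1: make_func(10) creates a closure capturing n = 10.
Step 2: f(15) computes 15 - 10 = 5.
Step 3: result = 5

The answer is 5.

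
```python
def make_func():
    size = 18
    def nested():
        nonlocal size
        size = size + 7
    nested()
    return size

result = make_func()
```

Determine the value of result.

Step 1: make_func() sets size = 18.
Step 2: nested() uses nonlocal to modify size in make_func's scope: size = 18 + 7 = 25.
Step 3: make_func() returns the modified size = 25

The answer is 25.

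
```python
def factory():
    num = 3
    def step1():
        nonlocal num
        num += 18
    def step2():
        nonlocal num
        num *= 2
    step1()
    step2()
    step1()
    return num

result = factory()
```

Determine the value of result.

Step 1: num = 3.
Step 2: step1(): num = 3 + 18 = 21.
Step 3: step2(): num = 21 * 2 = 42.
Step 4: step1(): num = 42 + 18 = 60. result = 60

The answer is 60.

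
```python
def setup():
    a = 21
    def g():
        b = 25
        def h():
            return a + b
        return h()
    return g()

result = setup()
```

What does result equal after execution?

Step 1: setup() defines a = 21. g() defines b = 25.
Step 2: h() accesses both from enclosing scopes: a = 21, b = 25.
Step 3: result = 21 + 25 = 46

The answer is 46.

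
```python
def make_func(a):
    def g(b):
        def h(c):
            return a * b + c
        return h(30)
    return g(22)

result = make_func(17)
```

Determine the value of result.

Step 1: a = 17, b = 22, c = 30.
Step 2: h() computes a * b + c = 17 * 22 + 30 = 404.
Step 3: result = 404

The answer is 404.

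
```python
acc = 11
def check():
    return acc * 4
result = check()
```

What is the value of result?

Step 1: acc = 11 is defined globally.
Step 2: check() looks up acc from global scope = 11, then computes 11 * 4 = 44.
Step 3: result = 44

The answer is 44.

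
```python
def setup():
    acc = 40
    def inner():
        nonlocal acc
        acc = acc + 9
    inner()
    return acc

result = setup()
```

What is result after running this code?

Step 1: setup() sets acc = 40.
Step 2: inner() uses nonlocal to modify acc in setup's scope: acc = 40 + 9 = 49.
Step 3: setup() returns the modified acc = 49

The answer is 49.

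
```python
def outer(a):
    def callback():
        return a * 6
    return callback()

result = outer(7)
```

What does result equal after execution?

Step 1: outer(7) binds parameter a = 7.
Step 2: callback() accesses a = 7 from enclosing scope.
Step 3: result = 7 * 6 = 42

The answer is 42.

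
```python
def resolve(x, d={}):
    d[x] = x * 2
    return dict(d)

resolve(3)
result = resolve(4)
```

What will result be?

Step 1: Mutable default dict is shared across calls.
Step 2: First call adds 3: 6. Second call adds 4: 8.
Step 3: result = {3: 6, 4: 8}

The answer is {3: 6, 4: 8}.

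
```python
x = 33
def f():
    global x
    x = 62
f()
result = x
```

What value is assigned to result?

Step 1: x = 33 globally.
Step 2: f() declares global x and sets it to 62.
Step 3: After f(), global x = 62. result = 62

The answer is 62.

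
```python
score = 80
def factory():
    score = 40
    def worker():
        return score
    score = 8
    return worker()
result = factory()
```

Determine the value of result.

Step 1: factory() sets score = 40, then later score = 8.
Step 2: worker() is called after score is reassigned to 8. Closures capture variables by reference, not by value.
Step 3: result = 8

The answer is 8.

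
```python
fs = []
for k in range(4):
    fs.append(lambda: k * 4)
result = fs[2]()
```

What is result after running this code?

Step 1: All lambdas reference the same variable k (late binding).
Step 2: After the loop, k = 3. Every lambda returns k * 4.
Step 3: fs[2]() = 3 * 4 = 12

The answer is 12.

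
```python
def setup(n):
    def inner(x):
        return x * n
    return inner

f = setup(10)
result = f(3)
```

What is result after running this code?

Step 1: setup(10) creates a closure capturing n = 10.
Step 2: f(3) computes 3 * 10 = 30.
Step 3: result = 30

The answer is 30.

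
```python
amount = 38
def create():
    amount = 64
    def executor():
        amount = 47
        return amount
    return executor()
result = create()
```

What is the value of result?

Step 1: Three scopes define amount: global (38), create (64), executor (47).
Step 2: executor() has its own local amount = 47, which shadows both enclosing and global.
Step 3: result = 47 (local wins in LEGB)

The answer is 47.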